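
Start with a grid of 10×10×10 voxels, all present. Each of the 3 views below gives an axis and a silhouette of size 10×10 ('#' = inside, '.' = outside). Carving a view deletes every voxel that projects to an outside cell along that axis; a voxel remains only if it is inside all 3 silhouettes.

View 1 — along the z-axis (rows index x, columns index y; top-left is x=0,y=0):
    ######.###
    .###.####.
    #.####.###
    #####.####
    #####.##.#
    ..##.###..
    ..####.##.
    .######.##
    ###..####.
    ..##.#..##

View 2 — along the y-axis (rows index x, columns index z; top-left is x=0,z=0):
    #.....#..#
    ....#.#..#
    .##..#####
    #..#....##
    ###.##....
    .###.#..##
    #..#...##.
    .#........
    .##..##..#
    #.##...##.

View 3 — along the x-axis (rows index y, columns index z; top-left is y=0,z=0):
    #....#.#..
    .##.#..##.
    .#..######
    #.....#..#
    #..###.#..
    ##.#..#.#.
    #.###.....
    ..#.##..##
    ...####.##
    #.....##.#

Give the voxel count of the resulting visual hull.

145 voxels

initial block: 10^3 = 1000
carve view 1 (along z, XY-mask fill 72/100): 720 voxels remain
carve view 2 (along y, XZ-mask fill 43/100): 302 voxels remain
carve view 3 (along x, YZ-mask fill 47/100): 145 voxels remain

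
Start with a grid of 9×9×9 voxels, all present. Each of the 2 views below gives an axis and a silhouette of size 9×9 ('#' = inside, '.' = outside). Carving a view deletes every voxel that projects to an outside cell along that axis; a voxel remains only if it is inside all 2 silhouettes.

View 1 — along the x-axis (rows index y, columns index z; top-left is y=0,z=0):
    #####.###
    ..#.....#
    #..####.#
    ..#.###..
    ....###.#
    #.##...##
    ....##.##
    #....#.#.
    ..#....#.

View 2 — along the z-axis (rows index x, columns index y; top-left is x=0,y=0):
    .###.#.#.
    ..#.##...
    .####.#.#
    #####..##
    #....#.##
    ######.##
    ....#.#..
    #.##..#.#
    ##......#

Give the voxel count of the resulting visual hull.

|visual hull| = 182

start: 9×9×9 = 729 voxels
[1] x-view keeps 38 columns → grid now 342
[2] z-view keeps 43 columns → grid now 182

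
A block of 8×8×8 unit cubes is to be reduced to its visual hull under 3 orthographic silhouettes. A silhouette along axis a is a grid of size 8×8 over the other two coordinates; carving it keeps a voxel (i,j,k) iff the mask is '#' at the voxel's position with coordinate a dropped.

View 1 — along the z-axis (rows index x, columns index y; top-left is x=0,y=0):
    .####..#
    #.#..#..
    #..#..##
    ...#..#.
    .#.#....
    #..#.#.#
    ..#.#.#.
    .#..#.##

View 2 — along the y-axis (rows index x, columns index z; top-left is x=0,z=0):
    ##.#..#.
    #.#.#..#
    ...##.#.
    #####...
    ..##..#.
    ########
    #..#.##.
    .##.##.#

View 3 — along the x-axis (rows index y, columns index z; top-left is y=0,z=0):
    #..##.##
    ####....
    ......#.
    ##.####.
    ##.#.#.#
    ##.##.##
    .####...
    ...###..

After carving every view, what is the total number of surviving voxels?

before carving: 512 voxels (8×8×8)
  1. axis=2 (XY plane), |mask|=27  ⇒  voxels=216
  2. axis=1 (XZ plane), |mask|=36  ⇒  voxels=124
  3. axis=0 (YZ plane), |mask|=34  ⇒  voxels=75

remaining voxels: 75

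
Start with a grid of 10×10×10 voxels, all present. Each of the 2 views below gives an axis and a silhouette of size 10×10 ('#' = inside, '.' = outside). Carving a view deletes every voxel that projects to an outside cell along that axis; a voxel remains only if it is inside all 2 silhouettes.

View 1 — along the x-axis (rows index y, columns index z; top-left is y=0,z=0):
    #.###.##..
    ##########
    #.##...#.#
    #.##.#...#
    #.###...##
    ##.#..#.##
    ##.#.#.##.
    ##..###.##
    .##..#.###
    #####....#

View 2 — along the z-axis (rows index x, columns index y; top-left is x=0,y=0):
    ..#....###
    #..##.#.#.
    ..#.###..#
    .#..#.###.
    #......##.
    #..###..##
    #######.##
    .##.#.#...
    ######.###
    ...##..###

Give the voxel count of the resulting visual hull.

|visual hull| = 341

before carving: 1000 voxels (10×10×10)
after view 1 [x-axis, 63 of 100 cells solid] → remaining = 630
after view 2 [z-axis, 55 of 100 cells solid] → remaining = 341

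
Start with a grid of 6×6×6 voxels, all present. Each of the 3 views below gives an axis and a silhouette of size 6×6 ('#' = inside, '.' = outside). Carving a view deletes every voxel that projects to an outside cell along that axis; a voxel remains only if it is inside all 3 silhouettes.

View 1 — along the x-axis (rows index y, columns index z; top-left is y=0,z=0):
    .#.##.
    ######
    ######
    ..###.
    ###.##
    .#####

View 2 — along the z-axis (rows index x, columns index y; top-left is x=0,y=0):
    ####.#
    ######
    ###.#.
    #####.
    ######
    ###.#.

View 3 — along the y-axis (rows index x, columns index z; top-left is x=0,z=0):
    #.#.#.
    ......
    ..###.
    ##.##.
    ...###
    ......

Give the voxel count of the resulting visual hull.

|visual hull| = 52

full grid |V| = 216
  1. axis=0 (YZ plane), |mask|=28  ⇒  voxels=168
  2. axis=2 (XY plane), |mask|=30  ⇒  voxels=142
  3. axis=1 (XZ plane), |mask|=13  ⇒  voxels=52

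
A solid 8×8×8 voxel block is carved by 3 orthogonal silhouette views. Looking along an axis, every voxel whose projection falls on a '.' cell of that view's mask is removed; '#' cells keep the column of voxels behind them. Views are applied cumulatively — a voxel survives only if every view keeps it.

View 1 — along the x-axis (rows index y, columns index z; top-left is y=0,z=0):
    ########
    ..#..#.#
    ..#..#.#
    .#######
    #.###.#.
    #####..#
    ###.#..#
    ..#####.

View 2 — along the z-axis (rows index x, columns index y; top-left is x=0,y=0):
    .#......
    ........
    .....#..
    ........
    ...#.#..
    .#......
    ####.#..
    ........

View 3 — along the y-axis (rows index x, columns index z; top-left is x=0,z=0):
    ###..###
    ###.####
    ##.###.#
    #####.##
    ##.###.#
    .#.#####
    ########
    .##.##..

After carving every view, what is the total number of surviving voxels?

before carving: 512 voxels (8×8×8)
after view 1 [x-axis, 42 of 64 cells solid] → remaining = 336
after view 2 [z-axis, 10 of 64 cells solid] → remaining = 52
after view 3 [y-axis, 50 of 64 cells solid] → remaining = 47

47 voxels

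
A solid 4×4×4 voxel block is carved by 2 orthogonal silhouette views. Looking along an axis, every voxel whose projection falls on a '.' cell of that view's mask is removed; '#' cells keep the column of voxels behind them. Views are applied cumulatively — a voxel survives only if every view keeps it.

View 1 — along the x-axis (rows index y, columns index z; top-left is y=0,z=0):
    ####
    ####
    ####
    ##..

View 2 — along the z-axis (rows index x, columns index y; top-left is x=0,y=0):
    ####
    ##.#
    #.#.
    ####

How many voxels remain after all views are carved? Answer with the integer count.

start: 4×4×4 = 64 voxels
V1 x: intersect with YZ mask (14 set) -- 56 left
V2 z: intersect with XY mask (13 set) -- 46 left

46 voxels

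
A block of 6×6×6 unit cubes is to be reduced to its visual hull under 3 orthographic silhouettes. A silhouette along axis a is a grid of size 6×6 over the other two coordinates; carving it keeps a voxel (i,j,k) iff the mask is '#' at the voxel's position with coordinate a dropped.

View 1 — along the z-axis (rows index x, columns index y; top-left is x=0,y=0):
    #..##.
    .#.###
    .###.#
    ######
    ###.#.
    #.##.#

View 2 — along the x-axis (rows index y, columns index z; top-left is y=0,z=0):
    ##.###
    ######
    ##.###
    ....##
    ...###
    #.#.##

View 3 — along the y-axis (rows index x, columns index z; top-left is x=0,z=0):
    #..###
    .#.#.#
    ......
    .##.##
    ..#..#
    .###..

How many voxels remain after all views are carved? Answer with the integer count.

|visual hull| = 43

start: 6×6×6 = 216 voxels
after view 1 [z-axis, 25 of 36 cells solid] → remaining = 150
after view 2 [x-axis, 25 of 36 cells solid] → remaining = 102
after view 3 [y-axis, 16 of 36 cells solid] → remaining = 43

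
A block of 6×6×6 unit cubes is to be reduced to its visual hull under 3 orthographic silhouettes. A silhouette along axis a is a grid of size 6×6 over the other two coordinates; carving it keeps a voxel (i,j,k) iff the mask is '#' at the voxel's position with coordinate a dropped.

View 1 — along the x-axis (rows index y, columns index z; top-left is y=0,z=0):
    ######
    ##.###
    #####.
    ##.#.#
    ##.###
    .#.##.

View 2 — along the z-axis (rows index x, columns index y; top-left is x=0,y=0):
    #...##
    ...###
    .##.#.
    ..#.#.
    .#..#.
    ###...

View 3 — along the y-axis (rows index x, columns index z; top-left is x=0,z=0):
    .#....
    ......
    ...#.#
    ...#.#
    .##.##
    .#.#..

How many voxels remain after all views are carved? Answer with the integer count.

full grid |V| = 216
V1 x: intersect with YZ mask (28 set) -- 168 left
V2 z: intersect with XY mask (16 set) -- 77 left
V3 y: intersect with XZ mask (11 set) -- 23 left

23 voxels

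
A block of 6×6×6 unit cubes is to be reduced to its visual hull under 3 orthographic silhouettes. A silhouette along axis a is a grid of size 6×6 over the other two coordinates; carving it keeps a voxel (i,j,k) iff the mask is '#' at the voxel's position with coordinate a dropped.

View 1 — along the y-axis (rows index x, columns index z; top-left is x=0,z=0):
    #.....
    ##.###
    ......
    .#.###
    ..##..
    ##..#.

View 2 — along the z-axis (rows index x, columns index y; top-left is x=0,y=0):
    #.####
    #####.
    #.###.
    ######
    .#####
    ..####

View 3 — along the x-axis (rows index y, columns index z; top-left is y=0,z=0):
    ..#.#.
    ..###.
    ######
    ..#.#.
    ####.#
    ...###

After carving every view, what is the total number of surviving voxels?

initial block: 6^3 = 216
step 1: project along y, AND mask (15/36) → |grid| = 90
step 2: project along z, AND mask (29/36) → |grid| = 76
step 3: project along x, AND mask (21/36) → |grid| = 44

|visual hull| = 44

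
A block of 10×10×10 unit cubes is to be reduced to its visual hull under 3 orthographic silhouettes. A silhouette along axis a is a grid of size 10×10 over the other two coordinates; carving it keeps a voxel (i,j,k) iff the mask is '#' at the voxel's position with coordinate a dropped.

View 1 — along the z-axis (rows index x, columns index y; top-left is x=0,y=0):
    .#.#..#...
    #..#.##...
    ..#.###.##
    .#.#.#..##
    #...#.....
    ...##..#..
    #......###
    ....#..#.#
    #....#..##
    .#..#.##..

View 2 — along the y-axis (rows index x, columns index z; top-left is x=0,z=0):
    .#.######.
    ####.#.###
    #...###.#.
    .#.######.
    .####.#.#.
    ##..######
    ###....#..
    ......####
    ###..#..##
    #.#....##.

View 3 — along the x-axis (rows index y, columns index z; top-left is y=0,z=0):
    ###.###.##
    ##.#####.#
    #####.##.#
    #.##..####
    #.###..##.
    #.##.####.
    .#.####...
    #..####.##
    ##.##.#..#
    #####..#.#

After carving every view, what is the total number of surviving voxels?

full grid |V| = 1000
V1 z: intersect with XY mask (38 set) -- 380 left
V2 y: intersect with XZ mask (59 set) -- 222 left
V3 x: intersect with YZ mask (69 set) -- 143 left

remaining voxels: 143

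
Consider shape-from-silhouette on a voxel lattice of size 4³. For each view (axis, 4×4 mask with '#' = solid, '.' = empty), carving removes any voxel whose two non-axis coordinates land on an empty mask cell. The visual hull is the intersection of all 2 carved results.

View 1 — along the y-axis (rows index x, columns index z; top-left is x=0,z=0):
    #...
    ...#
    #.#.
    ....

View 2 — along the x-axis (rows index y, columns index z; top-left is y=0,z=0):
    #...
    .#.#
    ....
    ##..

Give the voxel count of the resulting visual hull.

|visual hull| = 5

full grid |V| = 64
step 1: project along y, AND mask (4/16) → |grid| = 16
step 2: project along x, AND mask (5/16) → |grid| = 5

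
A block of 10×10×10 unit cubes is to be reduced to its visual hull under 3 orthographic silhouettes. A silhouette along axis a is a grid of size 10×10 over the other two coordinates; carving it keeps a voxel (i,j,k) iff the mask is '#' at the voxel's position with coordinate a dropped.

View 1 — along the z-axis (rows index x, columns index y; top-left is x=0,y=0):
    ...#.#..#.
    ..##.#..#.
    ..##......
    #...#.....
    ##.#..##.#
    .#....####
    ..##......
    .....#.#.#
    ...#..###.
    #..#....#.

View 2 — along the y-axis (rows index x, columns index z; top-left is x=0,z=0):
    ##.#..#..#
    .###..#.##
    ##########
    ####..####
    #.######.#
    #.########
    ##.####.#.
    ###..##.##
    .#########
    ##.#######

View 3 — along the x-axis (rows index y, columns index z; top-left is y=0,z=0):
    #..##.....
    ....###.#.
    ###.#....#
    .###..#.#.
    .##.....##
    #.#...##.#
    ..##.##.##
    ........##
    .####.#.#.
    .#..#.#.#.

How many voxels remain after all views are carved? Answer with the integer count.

full grid |V| = 1000
[1] z-view keeps 34 columns → grid now 340
[2] y-view keeps 78 columns → grid now 266
[3] x-view keeps 44 columns → grid now 125

remaining voxels: 125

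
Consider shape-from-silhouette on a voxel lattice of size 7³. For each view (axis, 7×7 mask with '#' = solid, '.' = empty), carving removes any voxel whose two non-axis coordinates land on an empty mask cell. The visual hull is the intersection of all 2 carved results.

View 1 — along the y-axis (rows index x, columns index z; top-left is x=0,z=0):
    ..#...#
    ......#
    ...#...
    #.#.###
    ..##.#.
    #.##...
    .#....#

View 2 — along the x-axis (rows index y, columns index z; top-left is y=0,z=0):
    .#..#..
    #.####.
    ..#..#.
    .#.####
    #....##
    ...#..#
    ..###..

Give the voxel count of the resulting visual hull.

voxel count = 54

before carving: 343 voxels (7×7×7)
[1] y-view keeps 17 columns → grid now 119
[2] x-view keeps 22 columns → grid now 54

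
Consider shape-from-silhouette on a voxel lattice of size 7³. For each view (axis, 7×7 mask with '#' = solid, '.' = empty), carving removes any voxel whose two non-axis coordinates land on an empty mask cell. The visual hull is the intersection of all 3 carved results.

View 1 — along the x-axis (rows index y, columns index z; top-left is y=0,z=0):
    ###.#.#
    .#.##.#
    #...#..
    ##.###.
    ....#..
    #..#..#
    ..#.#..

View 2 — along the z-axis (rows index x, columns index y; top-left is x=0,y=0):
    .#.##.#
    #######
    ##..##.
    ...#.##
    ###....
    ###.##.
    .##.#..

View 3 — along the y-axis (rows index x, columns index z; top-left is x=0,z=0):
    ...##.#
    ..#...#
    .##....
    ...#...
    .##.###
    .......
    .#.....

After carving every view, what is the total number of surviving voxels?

remaining voxels: 26

start: 7×7×7 = 343 voxels
[1] x-view keeps 22 columns → grid now 154
[2] z-view keeps 29 columns → grid now 90
[3] y-view keeps 14 columns → grid now 26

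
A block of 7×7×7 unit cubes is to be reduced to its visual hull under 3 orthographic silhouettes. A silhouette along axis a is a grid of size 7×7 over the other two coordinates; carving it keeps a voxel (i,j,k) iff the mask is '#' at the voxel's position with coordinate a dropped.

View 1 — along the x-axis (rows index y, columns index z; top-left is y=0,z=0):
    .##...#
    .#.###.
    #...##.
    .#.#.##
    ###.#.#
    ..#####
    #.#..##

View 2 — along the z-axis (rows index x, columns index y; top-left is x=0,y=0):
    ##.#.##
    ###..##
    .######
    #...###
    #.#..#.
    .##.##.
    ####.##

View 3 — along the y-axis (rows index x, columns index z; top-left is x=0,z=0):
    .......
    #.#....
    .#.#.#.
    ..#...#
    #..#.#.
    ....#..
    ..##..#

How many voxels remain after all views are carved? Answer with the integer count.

|visual hull| = 42

before carving: 343 voxels (7×7×7)
after view 1 [x-axis, 28 of 49 cells solid] → remaining = 196
after view 2 [z-axis, 33 of 49 cells solid] → remaining = 132
after view 3 [y-axis, 14 of 49 cells solid] → remaining = 42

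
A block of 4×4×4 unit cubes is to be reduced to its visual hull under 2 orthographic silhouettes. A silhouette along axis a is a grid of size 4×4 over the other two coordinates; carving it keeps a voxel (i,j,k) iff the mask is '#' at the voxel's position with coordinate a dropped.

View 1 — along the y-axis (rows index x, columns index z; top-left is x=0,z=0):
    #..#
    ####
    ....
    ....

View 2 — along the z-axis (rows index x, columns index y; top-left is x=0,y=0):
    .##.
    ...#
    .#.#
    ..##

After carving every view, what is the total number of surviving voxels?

8 voxels

initial block: 4^3 = 64
  1. axis=1 (XZ plane), |mask|=6  ⇒  voxels=24
  2. axis=2 (XY plane), |mask|=7  ⇒  voxels=8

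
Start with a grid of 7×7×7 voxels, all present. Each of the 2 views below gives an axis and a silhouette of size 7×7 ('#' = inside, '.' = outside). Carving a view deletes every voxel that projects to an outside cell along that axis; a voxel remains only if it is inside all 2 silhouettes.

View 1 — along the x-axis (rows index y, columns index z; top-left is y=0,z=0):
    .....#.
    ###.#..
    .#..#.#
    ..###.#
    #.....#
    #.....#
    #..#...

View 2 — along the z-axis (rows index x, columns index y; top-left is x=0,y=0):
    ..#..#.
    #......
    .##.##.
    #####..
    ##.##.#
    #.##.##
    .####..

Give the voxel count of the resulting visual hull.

|visual hull| = 69

initial block: 7^3 = 343
  1. axis=0 (YZ plane), |mask|=18  ⇒  voxels=126
  2. axis=2 (XY plane), |mask|=26  ⇒  voxels=69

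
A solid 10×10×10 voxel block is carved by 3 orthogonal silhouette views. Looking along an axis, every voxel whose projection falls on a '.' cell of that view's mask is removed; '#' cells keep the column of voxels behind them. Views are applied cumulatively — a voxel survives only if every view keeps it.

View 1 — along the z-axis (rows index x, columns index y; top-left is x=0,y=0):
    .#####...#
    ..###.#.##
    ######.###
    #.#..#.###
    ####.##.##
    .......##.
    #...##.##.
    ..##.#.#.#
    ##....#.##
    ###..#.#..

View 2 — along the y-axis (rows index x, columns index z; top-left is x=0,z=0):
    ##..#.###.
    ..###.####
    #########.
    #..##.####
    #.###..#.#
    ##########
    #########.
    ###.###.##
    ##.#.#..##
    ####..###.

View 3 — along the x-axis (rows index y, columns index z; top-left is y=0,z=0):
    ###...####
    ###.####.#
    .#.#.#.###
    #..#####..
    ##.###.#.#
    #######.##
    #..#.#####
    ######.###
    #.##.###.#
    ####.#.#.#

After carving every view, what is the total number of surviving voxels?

initial block: 10^3 = 1000
V1 z: intersect with XY mask (57 set) -- 570 left
V2 y: intersect with XZ mask (75 set) -- 419 left
V3 x: intersect with YZ mask (73 set) -- 300 left

300 voxels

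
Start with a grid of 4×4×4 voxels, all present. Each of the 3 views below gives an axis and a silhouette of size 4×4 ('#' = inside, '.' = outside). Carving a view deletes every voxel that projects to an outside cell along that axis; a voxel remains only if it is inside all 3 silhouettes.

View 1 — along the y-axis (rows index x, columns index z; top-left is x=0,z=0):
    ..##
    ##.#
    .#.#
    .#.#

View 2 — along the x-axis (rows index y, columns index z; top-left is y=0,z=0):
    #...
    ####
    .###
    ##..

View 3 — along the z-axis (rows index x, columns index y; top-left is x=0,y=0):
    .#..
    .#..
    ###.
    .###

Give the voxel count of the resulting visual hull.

remaining voxels: 14

initial block: 4^3 = 64
carve view 1 (along y, XZ-mask fill 9/16): 36 voxels remain
carve view 2 (along x, YZ-mask fill 10/16): 22 voxels remain
carve view 3 (along z, XY-mask fill 8/16): 14 voxels remain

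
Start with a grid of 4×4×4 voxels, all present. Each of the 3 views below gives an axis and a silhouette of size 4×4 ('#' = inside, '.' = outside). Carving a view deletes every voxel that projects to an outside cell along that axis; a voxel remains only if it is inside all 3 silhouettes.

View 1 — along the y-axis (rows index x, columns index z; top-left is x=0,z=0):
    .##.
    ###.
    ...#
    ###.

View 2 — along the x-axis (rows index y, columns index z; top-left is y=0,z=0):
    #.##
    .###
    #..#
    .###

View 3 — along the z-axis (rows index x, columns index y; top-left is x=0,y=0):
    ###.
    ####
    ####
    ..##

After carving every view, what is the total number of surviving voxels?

initial block: 4^3 = 64
carve view 1 (along y, XZ-mask fill 9/16): 36 voxels remain
carve view 2 (along x, YZ-mask fill 11/16): 23 voxels remain
carve view 3 (along z, XY-mask fill 13/16): 17 voxels remain

voxel count = 17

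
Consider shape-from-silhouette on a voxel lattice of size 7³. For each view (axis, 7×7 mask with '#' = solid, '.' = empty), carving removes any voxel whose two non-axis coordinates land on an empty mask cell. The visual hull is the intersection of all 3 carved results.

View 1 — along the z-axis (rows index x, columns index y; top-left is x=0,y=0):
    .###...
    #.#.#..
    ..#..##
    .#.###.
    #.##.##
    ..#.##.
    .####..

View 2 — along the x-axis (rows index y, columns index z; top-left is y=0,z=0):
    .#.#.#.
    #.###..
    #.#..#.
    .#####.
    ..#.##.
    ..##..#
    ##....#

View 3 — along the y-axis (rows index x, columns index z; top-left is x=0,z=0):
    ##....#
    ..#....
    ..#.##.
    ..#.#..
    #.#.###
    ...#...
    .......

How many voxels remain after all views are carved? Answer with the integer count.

remaining voxels: 27

start: 7×7×7 = 343 voxels
step 1: project along z, AND mask (25/49) → |grid| = 175
step 2: project along x, AND mask (24/49) → |grid| = 86
step 3: project along y, AND mask (15/49) → |grid| = 27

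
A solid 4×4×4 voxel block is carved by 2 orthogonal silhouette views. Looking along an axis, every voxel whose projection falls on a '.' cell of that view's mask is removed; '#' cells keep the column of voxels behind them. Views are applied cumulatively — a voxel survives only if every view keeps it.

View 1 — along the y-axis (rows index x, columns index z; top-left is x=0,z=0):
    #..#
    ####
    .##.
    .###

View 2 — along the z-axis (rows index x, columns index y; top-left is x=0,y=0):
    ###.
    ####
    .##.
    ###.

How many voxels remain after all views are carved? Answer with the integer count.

full grid |V| = 64
after view 1 [y-axis, 11 of 16 cells solid] → remaining = 44
after view 2 [z-axis, 12 of 16 cells solid] → remaining = 35

|visual hull| = 35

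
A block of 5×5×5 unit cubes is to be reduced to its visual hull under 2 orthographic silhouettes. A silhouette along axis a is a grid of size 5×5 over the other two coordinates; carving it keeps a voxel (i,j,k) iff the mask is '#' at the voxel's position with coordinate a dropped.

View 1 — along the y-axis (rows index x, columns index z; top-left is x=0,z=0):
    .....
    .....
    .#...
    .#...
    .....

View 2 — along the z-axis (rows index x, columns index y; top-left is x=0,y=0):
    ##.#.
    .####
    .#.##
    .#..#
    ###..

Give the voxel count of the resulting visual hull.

remaining voxels: 5

start: 5×5×5 = 125 voxels
[1] y-view keeps 2 columns → grid now 10
[2] z-view keeps 15 columns → grid now 5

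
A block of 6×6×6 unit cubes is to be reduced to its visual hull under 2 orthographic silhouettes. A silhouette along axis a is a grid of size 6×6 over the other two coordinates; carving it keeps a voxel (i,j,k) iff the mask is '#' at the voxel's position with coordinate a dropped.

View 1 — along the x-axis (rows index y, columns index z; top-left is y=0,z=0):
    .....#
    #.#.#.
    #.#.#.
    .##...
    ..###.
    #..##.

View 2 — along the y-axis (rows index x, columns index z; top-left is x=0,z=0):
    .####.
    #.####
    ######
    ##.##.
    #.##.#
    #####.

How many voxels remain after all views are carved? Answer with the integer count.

initial block: 6^3 = 216
V1 x: intersect with YZ mask (15 set) -- 90 left
V2 y: intersect with XZ mask (28 set) -- 74 left

74 voxels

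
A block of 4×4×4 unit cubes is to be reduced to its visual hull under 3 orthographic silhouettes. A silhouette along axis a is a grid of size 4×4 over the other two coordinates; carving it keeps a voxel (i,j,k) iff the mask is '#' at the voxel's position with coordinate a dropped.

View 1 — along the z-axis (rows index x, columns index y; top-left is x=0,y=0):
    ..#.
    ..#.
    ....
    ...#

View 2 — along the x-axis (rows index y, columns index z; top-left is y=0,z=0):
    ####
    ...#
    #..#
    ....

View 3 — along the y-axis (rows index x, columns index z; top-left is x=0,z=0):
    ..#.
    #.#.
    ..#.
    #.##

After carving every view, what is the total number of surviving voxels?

full grid |V| = 64
step 1: project along z, AND mask (3/16) → |grid| = 12
step 2: project along x, AND mask (7/16) → |grid| = 4
step 3: project along y, AND mask (7/16) → |grid| = 1

remaining voxels: 1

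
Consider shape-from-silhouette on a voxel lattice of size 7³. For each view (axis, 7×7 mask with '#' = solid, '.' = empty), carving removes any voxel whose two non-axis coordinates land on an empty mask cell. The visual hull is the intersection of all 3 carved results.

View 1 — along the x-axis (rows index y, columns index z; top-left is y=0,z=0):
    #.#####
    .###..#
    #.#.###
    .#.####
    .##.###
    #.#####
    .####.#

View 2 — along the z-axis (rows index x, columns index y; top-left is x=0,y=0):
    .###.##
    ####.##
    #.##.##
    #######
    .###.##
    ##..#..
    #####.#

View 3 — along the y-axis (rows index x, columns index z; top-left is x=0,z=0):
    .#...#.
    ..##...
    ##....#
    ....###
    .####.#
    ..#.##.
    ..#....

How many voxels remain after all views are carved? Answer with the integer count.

before carving: 343 voxels (7×7×7)
step 1: project along x, AND mask (36/49) → |grid| = 252
step 2: project along z, AND mask (37/49) → |grid| = 189
step 3: project along y, AND mask (19/49) → |grid| = 76

remaining voxels: 76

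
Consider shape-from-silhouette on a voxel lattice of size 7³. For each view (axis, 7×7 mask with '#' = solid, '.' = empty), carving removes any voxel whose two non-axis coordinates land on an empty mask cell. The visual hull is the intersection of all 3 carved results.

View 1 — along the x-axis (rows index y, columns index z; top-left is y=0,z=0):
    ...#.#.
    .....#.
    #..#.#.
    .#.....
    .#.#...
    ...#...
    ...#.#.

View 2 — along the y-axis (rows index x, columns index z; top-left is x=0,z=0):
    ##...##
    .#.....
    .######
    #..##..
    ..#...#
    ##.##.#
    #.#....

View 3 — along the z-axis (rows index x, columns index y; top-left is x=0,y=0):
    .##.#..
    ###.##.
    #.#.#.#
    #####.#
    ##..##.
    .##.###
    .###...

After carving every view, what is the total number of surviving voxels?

remaining voxels: 25

full grid |V| = 343
step 1: project along x, AND mask (12/49) → |grid| = 84
step 2: project along y, AND mask (23/49) → |grid| = 35
step 3: project along z, AND mask (30/49) → |grid| = 25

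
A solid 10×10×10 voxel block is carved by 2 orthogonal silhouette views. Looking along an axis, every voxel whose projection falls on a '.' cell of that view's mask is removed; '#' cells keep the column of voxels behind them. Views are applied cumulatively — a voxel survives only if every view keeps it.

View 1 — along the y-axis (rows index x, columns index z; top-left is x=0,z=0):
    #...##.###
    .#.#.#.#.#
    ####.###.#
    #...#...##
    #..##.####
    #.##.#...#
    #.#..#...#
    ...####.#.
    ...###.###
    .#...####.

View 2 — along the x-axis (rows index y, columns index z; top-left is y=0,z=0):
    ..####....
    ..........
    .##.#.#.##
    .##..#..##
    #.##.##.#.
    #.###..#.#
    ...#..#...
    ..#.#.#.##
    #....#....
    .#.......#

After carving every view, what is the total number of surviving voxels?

initial block: 10^3 = 1000
step 1: project along y, AND mask (55/100) → |grid| = 550
step 2: project along x, AND mask (38/100) → |grid| = 207

voxel count = 207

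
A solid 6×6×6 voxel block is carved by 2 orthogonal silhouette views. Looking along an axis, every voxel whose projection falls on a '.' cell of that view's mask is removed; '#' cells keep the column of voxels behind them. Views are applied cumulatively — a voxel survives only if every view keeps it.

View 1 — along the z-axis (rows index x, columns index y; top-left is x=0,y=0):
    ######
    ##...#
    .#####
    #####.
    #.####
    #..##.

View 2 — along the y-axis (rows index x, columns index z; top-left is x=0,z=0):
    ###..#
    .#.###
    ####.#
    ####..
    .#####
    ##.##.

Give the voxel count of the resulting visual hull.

before carving: 216 voxels (6×6×6)
[1] z-view keeps 27 columns → grid now 162
[2] y-view keeps 26 columns → grid now 118

|visual hull| = 118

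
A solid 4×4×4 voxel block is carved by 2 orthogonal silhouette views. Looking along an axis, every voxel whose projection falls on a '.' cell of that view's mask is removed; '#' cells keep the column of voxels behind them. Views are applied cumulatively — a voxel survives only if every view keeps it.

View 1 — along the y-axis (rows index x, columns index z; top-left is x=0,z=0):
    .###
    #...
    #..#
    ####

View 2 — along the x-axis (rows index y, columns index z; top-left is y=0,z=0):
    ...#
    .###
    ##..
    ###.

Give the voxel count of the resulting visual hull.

initial block: 4^3 = 64
V1 y: intersect with XZ mask (10 set) -- 40 left
V2 x: intersect with YZ mask (9 set) -- 22 left

remaining voxels: 22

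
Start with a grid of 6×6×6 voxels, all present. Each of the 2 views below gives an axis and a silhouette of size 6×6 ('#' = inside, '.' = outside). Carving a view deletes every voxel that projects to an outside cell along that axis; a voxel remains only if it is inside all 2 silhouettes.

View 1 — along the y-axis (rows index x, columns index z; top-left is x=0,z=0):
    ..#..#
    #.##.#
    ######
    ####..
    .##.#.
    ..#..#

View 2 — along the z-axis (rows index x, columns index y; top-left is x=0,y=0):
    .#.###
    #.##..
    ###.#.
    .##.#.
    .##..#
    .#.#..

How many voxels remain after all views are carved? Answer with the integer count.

voxel count = 69

start: 6×6×6 = 216 voxels
step 1: project along y, AND mask (21/36) → |grid| = 126
step 2: project along z, AND mask (19/36) → |grid| = 69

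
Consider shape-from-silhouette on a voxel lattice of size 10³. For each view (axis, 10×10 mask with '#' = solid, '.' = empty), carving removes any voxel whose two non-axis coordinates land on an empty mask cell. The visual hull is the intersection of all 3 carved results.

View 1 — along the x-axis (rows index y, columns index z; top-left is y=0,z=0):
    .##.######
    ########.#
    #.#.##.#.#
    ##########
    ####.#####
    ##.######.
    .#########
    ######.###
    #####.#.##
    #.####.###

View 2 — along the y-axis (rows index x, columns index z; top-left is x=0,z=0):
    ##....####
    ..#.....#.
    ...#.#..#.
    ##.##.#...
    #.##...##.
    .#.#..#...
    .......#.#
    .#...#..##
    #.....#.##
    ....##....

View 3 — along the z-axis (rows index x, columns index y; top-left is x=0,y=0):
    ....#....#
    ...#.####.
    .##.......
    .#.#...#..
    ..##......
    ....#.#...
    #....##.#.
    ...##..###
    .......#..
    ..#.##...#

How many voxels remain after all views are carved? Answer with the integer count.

remaining voxels: 84

before carving: 1000 voxels (10×10×10)
[1] x-view keeps 84 columns → grid now 840
[2] y-view keeps 36 columns → grid now 298
[3] z-view keeps 30 columns → grid now 84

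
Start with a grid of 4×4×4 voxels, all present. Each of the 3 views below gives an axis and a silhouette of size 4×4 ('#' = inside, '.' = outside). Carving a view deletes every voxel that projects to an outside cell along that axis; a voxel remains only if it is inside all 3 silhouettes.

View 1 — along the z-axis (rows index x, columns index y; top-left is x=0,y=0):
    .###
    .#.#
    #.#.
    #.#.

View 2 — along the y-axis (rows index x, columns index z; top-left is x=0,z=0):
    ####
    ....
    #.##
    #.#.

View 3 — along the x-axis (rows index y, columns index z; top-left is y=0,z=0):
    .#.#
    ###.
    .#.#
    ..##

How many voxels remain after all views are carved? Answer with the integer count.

9 voxels

initial block: 4^3 = 64
V1 z: intersect with XY mask (9 set) -- 36 left
V2 y: intersect with XZ mask (9 set) -- 22 left
V3 x: intersect with YZ mask (9 set) -- 9 left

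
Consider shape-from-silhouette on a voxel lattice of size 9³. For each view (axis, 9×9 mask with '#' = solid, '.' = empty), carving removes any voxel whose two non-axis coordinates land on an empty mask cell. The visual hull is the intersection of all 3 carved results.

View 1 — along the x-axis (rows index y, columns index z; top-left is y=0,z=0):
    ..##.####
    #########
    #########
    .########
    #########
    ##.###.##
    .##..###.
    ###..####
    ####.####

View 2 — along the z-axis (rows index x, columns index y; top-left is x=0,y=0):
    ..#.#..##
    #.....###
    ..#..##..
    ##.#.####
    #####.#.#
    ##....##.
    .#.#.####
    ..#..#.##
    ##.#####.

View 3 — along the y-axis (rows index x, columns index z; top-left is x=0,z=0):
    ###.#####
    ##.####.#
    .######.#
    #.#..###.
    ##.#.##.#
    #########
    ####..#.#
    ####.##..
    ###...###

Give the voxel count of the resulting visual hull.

start: 9×9×9 = 729 voxels
[1] x-view keeps 68 columns → grid now 612
[2] z-view keeps 46 columns → grid now 337
[3] y-view keeps 60 columns → grid now 242

|visual hull| = 242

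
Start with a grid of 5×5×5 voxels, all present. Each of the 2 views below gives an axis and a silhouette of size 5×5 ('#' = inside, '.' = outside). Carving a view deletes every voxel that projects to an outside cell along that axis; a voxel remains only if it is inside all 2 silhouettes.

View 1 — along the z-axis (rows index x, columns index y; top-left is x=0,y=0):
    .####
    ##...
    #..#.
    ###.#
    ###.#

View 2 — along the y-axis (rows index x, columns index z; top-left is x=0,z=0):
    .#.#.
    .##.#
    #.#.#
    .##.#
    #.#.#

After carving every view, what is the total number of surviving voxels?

full grid |V| = 125
after view 1 [z-axis, 16 of 25 cells solid] → remaining = 80
after view 2 [y-axis, 14 of 25 cells solid] → remaining = 44

voxel count = 44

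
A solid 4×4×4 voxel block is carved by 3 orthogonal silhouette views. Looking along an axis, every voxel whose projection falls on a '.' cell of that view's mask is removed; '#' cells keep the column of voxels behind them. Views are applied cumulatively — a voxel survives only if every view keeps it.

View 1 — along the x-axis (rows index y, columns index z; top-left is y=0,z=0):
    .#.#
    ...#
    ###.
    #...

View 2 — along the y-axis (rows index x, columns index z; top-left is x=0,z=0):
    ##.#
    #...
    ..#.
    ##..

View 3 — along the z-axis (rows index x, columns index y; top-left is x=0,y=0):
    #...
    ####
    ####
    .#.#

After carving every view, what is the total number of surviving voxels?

remaining voxels: 6

start: 4×4×4 = 64 voxels
V1 x: intersect with YZ mask (7 set) -- 28 left
V2 y: intersect with XZ mask (7 set) -- 13 left
V3 z: intersect with XY mask (11 set) -- 6 left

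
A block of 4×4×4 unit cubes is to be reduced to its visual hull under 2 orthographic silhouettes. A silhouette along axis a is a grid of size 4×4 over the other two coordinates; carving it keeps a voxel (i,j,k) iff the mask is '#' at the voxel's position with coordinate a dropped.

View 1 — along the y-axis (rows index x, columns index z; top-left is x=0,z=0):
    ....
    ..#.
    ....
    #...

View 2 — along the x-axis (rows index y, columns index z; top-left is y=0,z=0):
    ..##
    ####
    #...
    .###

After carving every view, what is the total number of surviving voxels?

initial block: 4^3 = 64
  1. axis=1 (XZ plane), |mask|=2  ⇒  voxels=8
  2. axis=0 (YZ plane), |mask|=10  ⇒  voxels=5

5 voxels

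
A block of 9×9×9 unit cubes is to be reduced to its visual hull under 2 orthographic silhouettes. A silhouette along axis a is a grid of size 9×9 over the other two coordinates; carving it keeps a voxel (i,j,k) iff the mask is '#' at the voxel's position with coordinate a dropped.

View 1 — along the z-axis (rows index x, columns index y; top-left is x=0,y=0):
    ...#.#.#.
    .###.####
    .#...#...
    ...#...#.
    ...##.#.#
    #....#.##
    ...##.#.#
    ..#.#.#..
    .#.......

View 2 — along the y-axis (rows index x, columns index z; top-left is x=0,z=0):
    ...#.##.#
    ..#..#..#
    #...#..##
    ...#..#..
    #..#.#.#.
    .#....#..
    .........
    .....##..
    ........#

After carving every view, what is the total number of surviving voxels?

remaining voxels: 76

start: 9×9×9 = 729 voxels
[1] z-view keeps 30 columns → grid now 270
[2] y-view keeps 22 columns → grid now 76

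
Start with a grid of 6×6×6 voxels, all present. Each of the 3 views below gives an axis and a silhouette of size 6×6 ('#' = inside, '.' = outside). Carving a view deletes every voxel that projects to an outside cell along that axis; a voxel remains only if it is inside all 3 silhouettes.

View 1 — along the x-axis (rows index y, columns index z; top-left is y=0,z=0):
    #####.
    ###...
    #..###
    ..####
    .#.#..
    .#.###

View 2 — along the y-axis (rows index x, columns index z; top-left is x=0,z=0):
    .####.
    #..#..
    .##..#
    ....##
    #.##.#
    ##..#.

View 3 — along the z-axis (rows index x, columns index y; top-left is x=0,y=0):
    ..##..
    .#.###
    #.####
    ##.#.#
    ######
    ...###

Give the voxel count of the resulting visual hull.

initial block: 6^3 = 216
carve view 1 (along x, YZ-mask fill 22/36): 132 voxels remain
carve view 2 (along y, XZ-mask fill 18/36): 66 voxels remain
carve view 3 (along z, XY-mask fill 24/36): 40 voxels remain

remaining voxels: 40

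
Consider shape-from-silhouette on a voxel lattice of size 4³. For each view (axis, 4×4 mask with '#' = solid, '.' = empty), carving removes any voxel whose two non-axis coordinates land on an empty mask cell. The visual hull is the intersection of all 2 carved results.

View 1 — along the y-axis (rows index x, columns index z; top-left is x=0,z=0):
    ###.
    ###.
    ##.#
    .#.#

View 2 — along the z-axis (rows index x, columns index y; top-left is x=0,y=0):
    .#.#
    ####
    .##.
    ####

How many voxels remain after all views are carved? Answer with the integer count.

32 voxels

before carving: 64 voxels (4×4×4)
step 1: project along y, AND mask (11/16) → |grid| = 44
step 2: project along z, AND mask (12/16) → |grid| = 32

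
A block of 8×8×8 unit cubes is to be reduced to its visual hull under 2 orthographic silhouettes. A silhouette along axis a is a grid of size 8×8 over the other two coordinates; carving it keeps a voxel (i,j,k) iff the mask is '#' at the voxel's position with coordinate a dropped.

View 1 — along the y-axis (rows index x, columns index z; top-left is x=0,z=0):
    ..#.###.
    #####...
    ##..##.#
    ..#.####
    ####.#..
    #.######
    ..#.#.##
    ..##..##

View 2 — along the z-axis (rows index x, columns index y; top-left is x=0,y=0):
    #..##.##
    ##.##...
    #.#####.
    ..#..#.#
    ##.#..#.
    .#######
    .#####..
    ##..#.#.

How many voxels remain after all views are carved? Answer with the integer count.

initial block: 8^3 = 512
V1 y: intersect with XZ mask (39 set) -- 312 left
V2 z: intersect with XY mask (38 set) -- 190 left

remaining voxels: 190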